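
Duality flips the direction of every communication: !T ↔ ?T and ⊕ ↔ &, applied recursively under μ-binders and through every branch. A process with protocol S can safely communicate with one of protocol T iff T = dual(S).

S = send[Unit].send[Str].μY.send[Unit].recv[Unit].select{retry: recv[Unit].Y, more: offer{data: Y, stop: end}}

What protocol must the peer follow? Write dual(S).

recv[Unit].recv[Str].μY.recv[Unit].send[Unit].offer{retry: send[Unit].Y, more: select{data: Y, stop: end}}

send[Unit] ↦ recv[Unit]
  send[Str] ↦ recv[Str]
    μY ↦ μY  (binder kept)
      send[Unit] ↦ recv[Unit]
        recv[Unit] ↦ send[Unit]
          select{retry,more} ↦ offer{retry,more}  (⊕→&)
            case retry:
              recv[Unit] ↦ send[Unit]
                dual(Y) = Y
            case more:
              offer{data,stop} ↦ select{data,stop}  (offer→select)
                case data:
                  dual(Y) = Y
                case stop:
                  dual(end) = end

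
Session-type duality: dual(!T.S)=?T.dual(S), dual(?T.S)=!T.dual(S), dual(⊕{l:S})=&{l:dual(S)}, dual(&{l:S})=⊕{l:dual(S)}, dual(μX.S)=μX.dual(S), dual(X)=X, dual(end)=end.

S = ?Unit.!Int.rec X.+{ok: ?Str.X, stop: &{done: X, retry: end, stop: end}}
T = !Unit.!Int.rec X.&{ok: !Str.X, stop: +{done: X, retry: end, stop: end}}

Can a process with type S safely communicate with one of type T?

?Unit | !Unit  ok
  !Int | !Int  ✗ same direction on both sides — not dual

NO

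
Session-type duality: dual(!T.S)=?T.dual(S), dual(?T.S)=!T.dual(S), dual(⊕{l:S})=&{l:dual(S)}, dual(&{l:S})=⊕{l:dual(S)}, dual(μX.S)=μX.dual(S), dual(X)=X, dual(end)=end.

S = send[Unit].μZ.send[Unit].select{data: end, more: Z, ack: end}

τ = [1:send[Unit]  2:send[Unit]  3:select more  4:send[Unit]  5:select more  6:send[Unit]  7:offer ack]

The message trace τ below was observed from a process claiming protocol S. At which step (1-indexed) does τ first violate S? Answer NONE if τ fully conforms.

step 1: send[Unit]  match  cont: μZ.…
step 2: send[Unit]  match  cont: select{data: end, more: μZ.…, ack: end}
step 3: select more  match  cont: μZ.…
step 4: send[Unit]  match  cont: select{data: end, more: μZ.…, ack: end}
step 5: select more  match  cont: μZ.…
step 6: send[Unit]  match  cont: select{data: end, more: μZ.…, ack: end}
step 7: got offer ack, protocol expects select data or select more or select ack  ✗

7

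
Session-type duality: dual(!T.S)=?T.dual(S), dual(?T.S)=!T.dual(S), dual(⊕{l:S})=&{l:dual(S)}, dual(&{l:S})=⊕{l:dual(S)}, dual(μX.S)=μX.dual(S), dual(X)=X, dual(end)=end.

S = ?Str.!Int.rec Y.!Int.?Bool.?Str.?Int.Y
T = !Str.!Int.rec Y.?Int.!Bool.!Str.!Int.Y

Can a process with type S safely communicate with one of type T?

?Str vs !Str  match
  !Int vs !Int  ✗ same direction on both sides — not dual

NO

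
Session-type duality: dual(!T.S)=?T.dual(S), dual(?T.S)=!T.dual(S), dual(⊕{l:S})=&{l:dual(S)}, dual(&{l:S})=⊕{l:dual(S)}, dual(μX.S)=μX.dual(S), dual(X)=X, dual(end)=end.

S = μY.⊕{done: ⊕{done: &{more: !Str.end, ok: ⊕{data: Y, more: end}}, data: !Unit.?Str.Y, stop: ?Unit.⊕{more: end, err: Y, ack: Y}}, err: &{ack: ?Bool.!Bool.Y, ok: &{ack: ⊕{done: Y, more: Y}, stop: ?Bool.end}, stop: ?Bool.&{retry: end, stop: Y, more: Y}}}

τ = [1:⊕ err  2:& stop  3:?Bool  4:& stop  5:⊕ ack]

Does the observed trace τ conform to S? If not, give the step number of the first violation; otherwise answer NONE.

5

@1 ⊕ err  ✓  state: &{ack: ?Bool.!Bool.μY.…, ok: &{ack: ⊕{done: μY.…, more: μY.…}, stop: ?Bool.end}, stop: ?Bool.&{retry: end, stop: μY.…, more: μY.…}}
@2 & stop  ✓  state: ?Bool.&{retry: end, stop: μY.…, more: μY.…}
@3 ?Bool  ✓  state: &{retry: end, stop: μY.…, more: μY.…}
@4 & stop  ✓  state: μY.…
@5 got ⊕ ack, protocol expects ⊕ done or ⊕ err  ✗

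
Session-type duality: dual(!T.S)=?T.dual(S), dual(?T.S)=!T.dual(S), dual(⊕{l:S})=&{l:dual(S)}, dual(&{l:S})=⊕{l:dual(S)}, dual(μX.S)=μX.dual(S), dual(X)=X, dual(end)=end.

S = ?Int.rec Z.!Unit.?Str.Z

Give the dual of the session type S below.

!Int.rec Z.?Unit.!Str.Z

?Int ↦ !Int
  rec Z ↦ rec Z  (binder kept)
    !Unit ↦ ?Unit
      ?Str ↦ !Str
        Z self-dual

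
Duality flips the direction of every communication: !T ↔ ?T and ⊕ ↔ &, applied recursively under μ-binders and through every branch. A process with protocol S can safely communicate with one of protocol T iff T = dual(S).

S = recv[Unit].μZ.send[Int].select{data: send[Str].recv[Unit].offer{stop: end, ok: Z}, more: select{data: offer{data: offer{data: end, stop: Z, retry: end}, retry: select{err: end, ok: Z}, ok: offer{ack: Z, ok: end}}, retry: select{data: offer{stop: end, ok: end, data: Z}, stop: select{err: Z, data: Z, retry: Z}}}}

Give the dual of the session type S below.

send[Unit].μZ.recv[Int].offer{data: recv[Str].send[Unit].select{stop: end, ok: Z}, more: offer{data: select{data: select{data: end, stop: Z, retry: end}, retry: offer{err: end, ok: Z}, ok: select{ack: Z, ok: end}}, retry: offer{data: select{stop: end, ok: end, data: Z}, stop: offer{err: Z, data: Z, retry: Z}}}}

recv[Unit] = send[Unit]
  μZ = μZ  (rec unchanged)
    send[Int] = recv[Int]
      select{data,more} = offer{data,more}  (select→offer)
        • data:
          send[Str] = recv[Str]
            recv[Unit] = send[Unit]
              offer{stop,ok} = select{stop,ok}  (external→internal)
                • stop:
                  dual(end) = end
                • ok:
                  dual(Z) = Z
        • more:
          select{data,retry} = offer{data,retry}  (select→offer)
            • data:
              offer{data,retry,ok} = select{data,retry,ok}  (external→internal)
                • data:
                  offer{data,stop,retry} = select{data,stop,retry}  (external→internal)
                    • data:
                      dual(end) = end
                    • stop:
                      dual(Z) = Z
                    • retry:
                      dual(end) = end
                • retry:
                  select{err,ok} = offer{err,ok}  (select→offer)
                    • err:
                      dual(end) = end
                    • ok:
                      dual(Z) = Z
                • ok:
                  offer{ack,ok} = select{ack,ok}  (external→internal)
                    • ack:
                      dual(Z) = Z
                    • ok:
                      dual(end) = end
            • retry:
              select{data,stop} = offer{data,stop}  (select→offer)
                • data:
                  offer{stop,ok,data} = select{stop,ok,data}  (external→internal)
                    • stop:
                      dual(end) = end
                    • ok:
                      dual(end) = end
                    • data:
                      dual(Z) = Z
                • stop:
                  select{err,data,retry} = offer{err,data,retry}  (select→offer)
                    • err:
                      dual(Z) = Z
                    • data:
                      dual(Z) = Z
                    • retry:
                      dual(Z) = Z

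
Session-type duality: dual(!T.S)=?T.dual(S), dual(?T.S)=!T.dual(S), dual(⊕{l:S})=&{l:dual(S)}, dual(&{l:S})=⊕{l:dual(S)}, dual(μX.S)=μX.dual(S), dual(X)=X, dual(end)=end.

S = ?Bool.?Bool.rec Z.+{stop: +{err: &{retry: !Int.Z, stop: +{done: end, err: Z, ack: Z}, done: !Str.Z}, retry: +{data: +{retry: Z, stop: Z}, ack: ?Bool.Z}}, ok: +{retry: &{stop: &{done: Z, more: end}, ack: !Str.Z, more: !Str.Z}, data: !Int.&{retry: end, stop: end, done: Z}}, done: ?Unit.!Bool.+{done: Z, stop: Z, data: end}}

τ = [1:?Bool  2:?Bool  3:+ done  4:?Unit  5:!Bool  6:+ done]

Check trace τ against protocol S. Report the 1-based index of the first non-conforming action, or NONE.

NONE

step 1: ?Bool  ✓  residual = ?Bool.rec Z.…
step 2: ?Bool  ✓  residual = rec Z.…
step 3: + done  ✓  residual = ?Unit.!Bool.+{done: rec Z.…, stop: rec Z.…, data: end}
step 4: ?Unit  ✓  residual = !Bool.+{done: rec Z.…, stop: rec Z.…, data: end}
step 5: !Bool  ✓  residual = +{done: rec Z.…, stop: rec Z.…, data: end}
step 6: + done  ✓  residual = rec Z.…
all 6 steps conform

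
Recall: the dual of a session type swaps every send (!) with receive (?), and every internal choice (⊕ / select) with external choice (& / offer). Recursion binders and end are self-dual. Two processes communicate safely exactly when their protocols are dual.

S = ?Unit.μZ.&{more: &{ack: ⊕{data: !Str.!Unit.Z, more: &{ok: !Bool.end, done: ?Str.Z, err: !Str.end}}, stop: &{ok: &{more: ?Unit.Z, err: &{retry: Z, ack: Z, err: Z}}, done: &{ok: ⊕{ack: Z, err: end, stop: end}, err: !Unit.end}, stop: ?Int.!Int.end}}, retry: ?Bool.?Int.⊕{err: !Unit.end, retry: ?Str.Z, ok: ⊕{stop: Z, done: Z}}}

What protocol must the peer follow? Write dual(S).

!Unit.μZ.⊕{more: ⊕{ack: &{data: ?Str.?Unit.Z, more: ⊕{ok: ?Bool.end, done: !Str.Z, err: ?Str.end}}, stop: ⊕{ok: ⊕{more: !Unit.Z, err: ⊕{retry: Z, ack: Z, err: Z}}, done: ⊕{ok: &{ack: Z, err: end, stop: end}, err: ?Unit.end}, stop: !Int.?Int.end}}, retry: !Bool.!Int.&{err: ?Unit.end, retry: !Str.Z, ok: &{stop: Z, done: Z}}}

?Unit ↦ !Unit
  μZ ↦ μZ  (rec unchanged)
    &{more,retry} ↦ ⊕{more,retry}  (&→⊕)
      [more]
        &{ack,stop} ↦ ⊕{ack,stop}  (&→⊕)
          [ack]
            ⊕{data,more} ↦ &{data,more}  (⊕→&)
              [data]
                !Str ↦ ?Str
                  !Unit ↦ ?Unit
                    dual(Z) = Z
              [more]
                &{ok,done,err} ↦ ⊕{ok,done,err}  (&→⊕)
                  [ok]
                    !Bool ↦ ?Bool
                      dual(end) = end
                  [done]
                    ?Str ↦ !Str
                      dual(Z) = Z
                  [err]
                    !Str ↦ ?Str
                      dual(end) = end
          [stop]
            &{ok,done,stop} ↦ ⊕{ok,done,stop}  (&→⊕)
              [ok]
                &{more,err} ↦ ⊕{more,err}  (&→⊕)
                  [more]
                    ?Unit ↦ !Unit
                      dual(Z) = Z
                  [err]
                    &{retry,ack,err} ↦ ⊕{retry,ack,err}  (&→⊕)
                      [retry]
                        dual(Z) = Z
                      [ack]
                        dual(Z) = Z
                      [err]
                        dual(Z) = Z
              [done]
                &{ok,err} ↦ ⊕{ok,err}  (&→⊕)
                  [ok]
                    ⊕{ack,err,stop} ↦ &{ack,err,stop}  (⊕→&)
                      [ack]
                        dual(Z) = Z
                      [err]
                        dual(end) = end
                      [stop]
                        dual(end) = end
                  [err]
                    !Unit ↦ ?Unit
                      dual(end) = end
              [stop]
                ?Int ↦ !Int
                  !Int ↦ ?Int
                    dual(end) = end
      [retry]
        ?Bool ↦ !Bool
          ?Int ↦ !Int
            ⊕{err,retry,ok} ↦ &{err,retry,ok}  (⊕→&)
              [err]
                !Unit ↦ ?Unit
                  dual(end) = end
              [retry]
                ?Str ↦ !Str
                  dual(Z) = Z
              [ok]
                ⊕{stop,done} ↦ &{stop,done}  (⊕→&)
                  [stop]
                    dual(Z) = Z
                  [done]
                    dual(Z) = Z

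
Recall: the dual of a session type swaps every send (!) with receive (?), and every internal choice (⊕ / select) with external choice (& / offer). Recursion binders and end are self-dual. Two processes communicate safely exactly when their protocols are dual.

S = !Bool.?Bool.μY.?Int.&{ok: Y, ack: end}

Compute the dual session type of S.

?Bool.!Bool.μY.!Int.⊕{ok: Y, ack: end}

!Bool ↦ ?Bool
  ?Bool ↦ !Bool
    μY ↦ μY  (binder kept)
      ?Int ↦ !Int
        &{ok,ack} ↦ ⊕{ok,ack}  (offer→select)
          • ok:
            Y self-dual
          • ack:
            end self-dual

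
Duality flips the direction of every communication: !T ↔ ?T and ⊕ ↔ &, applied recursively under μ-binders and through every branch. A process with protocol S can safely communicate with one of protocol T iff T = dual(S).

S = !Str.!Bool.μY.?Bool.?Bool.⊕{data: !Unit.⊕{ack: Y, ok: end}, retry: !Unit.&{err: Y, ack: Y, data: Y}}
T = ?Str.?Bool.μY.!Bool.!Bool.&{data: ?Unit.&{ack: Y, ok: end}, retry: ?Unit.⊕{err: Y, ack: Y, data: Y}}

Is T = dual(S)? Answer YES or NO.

YES

!Str vs ?Str  ✓
  !Bool vs ?Bool  ✓
    μY vs μY  ✓ (rec unchanged)
      ?Bool vs !Bool  ✓
        ?Bool vs !Bool  ✓
          ⊕{data,retry} vs &{data,retry}  ✓ labels match
            case data:
              !Unit vs ?Unit  ✓
                ⊕{ack,ok} vs &{ack,ok}  ✓ labels match
                  case ack:
                    Y vs Y  ✓
                  case ok:
                    end vs end  ✓
            case retry:
              !Unit vs ?Unit  ✓
                &{err,ack,data} vs ⊕{err,ack,data}  ✓ labels match
                  case err:
                    Y vs Y  ✓
                  case ack:
                    Y vs Y  ✓
                  case data:
                    Y vs Y  ✓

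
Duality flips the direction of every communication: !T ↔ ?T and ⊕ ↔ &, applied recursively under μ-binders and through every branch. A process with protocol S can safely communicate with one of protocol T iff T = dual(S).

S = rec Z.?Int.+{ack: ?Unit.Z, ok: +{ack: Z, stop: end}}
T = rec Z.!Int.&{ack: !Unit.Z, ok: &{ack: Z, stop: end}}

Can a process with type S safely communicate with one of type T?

rec Z | rec Z  match (binder kept)
  ?Int | !Int  match
    +{ack,ok} | &{ack,ok}  match same labels
      [ack]
        ?Unit | !Unit  match
          Z | Z  match
      [ok]
        +{ack,stop} | &{ack,stop}  match same labels
          [ack]
            Z | Z  match
          [stop]
            end | end  match

YES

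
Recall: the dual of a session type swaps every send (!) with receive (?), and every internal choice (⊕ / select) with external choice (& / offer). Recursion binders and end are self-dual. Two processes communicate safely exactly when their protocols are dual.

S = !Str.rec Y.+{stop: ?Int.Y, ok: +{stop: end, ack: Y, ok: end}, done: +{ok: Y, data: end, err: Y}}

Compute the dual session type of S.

!Str ↦ ?Str
  rec Y ↦ rec Y  (rec unchanged)
    +{stop,ok,done} ↦ &{stop,ok,done}  (⊕→&)
      [stop]
        ?Int ↦ !Int
          Y self-dual
      [ok]
        +{stop,ack,ok} ↦ &{stop,ack,ok}  (⊕→&)
          [stop]
            end self-dual
          [ack]
            Y self-dual
          [ok]
            end self-dual
      [done]
        +{ok,data,err} ↦ &{ok,data,err}  (⊕→&)
          [ok]
            Y self-dual
          [data]
            end self-dual
          [err]
            Y self-dual

?Str.rec Y.&{stop: !Int.Y, ok: &{stop: end, ack: Y, ok: end}, done: &{ok: Y, data: end, err: Y}}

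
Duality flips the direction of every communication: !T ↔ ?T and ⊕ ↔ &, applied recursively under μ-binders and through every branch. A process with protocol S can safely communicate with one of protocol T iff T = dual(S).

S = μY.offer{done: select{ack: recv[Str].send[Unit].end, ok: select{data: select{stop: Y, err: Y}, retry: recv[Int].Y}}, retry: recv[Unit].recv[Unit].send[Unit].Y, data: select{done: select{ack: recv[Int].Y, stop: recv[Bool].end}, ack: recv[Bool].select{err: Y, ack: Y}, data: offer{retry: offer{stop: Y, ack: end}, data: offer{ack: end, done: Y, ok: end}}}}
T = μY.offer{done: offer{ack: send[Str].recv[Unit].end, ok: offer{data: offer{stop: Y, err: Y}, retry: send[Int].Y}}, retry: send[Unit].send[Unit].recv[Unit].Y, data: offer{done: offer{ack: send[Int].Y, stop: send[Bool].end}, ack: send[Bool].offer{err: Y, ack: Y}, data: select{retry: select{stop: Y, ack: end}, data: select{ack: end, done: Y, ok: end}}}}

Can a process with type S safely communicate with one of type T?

μY vs μY  ✓ (binder kept)
  offer{done,retry,data} vs offer{done,retry,data}  ✗ choice polarity not flipped — not dual

NO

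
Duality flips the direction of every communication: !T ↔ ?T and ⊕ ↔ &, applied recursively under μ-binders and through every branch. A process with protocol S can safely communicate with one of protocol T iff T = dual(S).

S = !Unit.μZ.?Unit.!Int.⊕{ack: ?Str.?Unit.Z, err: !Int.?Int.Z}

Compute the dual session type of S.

!Unit ↦ ?Unit
  μZ ↦ μZ  (μ self-dual)
    ?Unit ↦ !Unit
      !Int ↦ ?Int
        ⊕{ack,err} ↦ &{ack,err}  (⊕→&)
          case ack:
            ?Str ↦ !Str
              ?Unit ↦ !Unit
                Z ↦ Z
          case err:
            !Int ↦ ?Int
              ?Int ↦ !Int
                Z ↦ Z

?Unit.μZ.!Unit.?Int.&{ack: !Str.!Unit.Z, err: ?Int.!Int.Z}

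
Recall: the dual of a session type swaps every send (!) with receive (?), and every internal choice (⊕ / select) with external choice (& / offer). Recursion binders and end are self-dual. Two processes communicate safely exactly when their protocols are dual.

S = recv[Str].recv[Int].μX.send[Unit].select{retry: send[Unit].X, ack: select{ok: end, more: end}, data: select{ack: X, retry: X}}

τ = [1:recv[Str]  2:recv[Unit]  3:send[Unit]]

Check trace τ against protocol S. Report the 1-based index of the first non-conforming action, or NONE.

2

@1 recv[Str]  ✓  cont: recv[Int].μX.…
@2 got recv[Unit], protocol expects recv[Int]  ✗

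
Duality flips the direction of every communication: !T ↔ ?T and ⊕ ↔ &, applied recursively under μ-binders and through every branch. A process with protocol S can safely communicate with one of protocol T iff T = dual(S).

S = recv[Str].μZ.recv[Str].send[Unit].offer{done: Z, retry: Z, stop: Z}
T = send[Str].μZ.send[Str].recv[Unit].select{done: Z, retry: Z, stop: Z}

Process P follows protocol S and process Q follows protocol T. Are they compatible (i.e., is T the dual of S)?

recv[Str] ‖ send[Str]  ✓
  μZ ‖ μZ  ✓ (binder kept)
    recv[Str] ‖ send[Str]  ✓
      send[Unit] ‖ recv[Unit]  ✓
        offer{done,retry,stop} ‖ select{done,retry,stop}  ✓ labels match
          [done]
            Z ‖ Z  ✓
          [retry]
            Z ‖ Z  ✓
          [stop]
            Z ‖ Z  ✓

YES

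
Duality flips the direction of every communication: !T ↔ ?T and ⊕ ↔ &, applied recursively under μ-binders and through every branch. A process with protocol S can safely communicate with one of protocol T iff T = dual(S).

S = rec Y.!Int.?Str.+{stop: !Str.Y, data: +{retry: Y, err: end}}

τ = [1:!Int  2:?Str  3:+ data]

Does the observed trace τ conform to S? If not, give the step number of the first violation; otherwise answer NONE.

NONE

step 1: !Int  match  now at ?Str.+{stop: !Str.rec Y.…, data: +{retry: rec Y.…, err: end}}
step 2: ?Str  match  now at +{stop: !Str.rec Y.…, data: +{retry: rec Y.…, err: end}}
step 3: + data  match  now at +{retry: rec Y.…, err: end}
all 3 steps conform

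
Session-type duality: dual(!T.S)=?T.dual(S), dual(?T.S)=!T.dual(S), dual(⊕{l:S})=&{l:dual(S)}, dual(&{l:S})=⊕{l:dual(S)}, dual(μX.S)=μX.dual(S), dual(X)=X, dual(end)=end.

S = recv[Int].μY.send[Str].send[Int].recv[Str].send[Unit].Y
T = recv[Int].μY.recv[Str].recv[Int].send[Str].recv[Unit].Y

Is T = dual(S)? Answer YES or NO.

recv[Int] | recv[Int]  ✗ same direction on both sides — not dual

NO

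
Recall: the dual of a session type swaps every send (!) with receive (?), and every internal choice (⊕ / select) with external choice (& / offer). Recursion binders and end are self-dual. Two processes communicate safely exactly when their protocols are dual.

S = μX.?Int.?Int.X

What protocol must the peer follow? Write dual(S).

μX.!Int.!Int.X

μX = μX  (rec unchanged)
  ?Int = !Int
    ?Int = !Int
      X ↦ X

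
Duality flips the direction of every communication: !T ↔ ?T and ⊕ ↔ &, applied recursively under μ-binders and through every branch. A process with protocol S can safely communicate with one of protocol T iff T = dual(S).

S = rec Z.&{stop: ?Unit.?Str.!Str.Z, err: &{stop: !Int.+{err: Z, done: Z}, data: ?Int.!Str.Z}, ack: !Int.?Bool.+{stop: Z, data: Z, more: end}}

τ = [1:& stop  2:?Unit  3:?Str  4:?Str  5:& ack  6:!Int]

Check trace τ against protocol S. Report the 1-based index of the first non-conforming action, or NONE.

4

[1] & stop  match  state: ?Unit.?Str.!Str.rec Z.…
[2] ?Unit  match  state: ?Str.!Str.rec Z.…
[3] ?Str  match  state: !Str.rec Z.…
[4] got ?Str, protocol expects !Str  ✗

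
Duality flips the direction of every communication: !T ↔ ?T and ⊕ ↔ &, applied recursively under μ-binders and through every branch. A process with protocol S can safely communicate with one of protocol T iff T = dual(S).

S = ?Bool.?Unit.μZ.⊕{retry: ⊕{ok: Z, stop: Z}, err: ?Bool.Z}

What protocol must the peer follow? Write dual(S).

!Bool.!Unit.μZ.&{retry: &{ok: Z, stop: Z}, err: !Bool.Z}

?Bool → !Bool
  ?Unit → !Unit
    μZ → μZ  (μ self-dual)
      ⊕{retry,err} → &{retry,err}  (⊕→&)
        [retry]
          ⊕{ok,stop} → &{ok,stop}  (⊕→&)
            [ok]
              dual(Z) = Z
            [stop]
              dual(Z) = Z
        [err]
          ?Bool → !Bool
            dual(Z) = Z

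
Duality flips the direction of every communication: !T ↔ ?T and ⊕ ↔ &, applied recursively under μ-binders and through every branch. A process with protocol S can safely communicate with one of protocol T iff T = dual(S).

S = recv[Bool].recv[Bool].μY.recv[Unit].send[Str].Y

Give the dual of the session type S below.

recv[Bool] → send[Bool]
  recv[Bool] → send[Bool]
    μY → μY  (binder kept)
      recv[Unit] → send[Unit]
        send[Str] → recv[Str]
          Y ↦ Y

send[Bool].send[Bool].μY.send[Unit].recv[Str].Y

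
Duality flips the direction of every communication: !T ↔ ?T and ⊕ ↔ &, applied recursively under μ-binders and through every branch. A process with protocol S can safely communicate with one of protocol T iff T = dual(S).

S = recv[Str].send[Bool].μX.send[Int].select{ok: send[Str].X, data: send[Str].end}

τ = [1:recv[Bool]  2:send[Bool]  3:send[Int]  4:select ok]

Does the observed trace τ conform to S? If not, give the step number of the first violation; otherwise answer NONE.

1

@1 got recv[Bool], protocol expects recv[Str]  ✗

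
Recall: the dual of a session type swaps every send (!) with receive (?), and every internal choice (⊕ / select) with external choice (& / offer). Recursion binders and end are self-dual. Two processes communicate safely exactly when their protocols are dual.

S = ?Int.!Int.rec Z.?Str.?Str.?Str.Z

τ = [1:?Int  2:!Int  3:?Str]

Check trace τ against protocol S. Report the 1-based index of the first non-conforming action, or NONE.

@1 ?Int  match  cont: !Int.rec Z.…
@2 !Int  match  cont: rec Z.…
@3 ?Str  match  cont: ?Str.?Str.rec Z.…
trace exhausted — no violation

NONE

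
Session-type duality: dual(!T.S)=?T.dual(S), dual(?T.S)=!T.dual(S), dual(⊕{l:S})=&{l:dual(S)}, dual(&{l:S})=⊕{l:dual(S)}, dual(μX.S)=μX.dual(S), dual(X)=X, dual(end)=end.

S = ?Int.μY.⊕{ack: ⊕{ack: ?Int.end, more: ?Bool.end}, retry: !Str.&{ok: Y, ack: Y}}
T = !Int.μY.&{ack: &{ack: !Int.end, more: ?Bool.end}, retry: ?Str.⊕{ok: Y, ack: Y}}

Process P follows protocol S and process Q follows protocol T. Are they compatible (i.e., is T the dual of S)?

?Int ‖ !Int  ✓
  μY ‖ μY  ✓ (μ self-dual)
    ⊕{ack,retry} ‖ &{ack,retry}  ✓ label sets agree
      case ack:
        ⊕{ack,more} ‖ &{ack,more}  ✓ label sets agree
          case ack:
            ?Int ‖ !Int  ✓
              end ‖ end  ✓
          case more:
            ?Bool ‖ ?Bool  ✗ same direction on both sides — not dual

NO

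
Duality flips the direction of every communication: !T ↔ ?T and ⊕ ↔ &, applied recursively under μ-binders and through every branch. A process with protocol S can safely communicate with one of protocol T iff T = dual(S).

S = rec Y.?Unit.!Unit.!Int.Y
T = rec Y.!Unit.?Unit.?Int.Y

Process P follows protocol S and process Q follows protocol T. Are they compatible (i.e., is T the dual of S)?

YES

rec Y | rec Y  ok (rec unchanged)
  ?Unit | !Unit  ok
    !Unit | ?Unit  ok
      !Int | ?Int  ok
        Y | Y  ok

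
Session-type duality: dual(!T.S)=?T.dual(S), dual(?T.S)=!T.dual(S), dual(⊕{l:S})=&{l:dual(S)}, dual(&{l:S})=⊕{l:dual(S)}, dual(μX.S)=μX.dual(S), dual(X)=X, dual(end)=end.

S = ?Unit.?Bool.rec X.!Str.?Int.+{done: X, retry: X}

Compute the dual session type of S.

?Unit → !Unit
  ?Bool → !Bool
    rec X → rec X  (binder kept)
      !Str → ?Str
        ?Int → !Int
          +{done,retry} → &{done,retry}  (internal→external)
            case done:
              X self-dual
            case retry:
              X self-dual

!Unit.!Bool.rec X.?Str.!Int.&{done: X, retry: X}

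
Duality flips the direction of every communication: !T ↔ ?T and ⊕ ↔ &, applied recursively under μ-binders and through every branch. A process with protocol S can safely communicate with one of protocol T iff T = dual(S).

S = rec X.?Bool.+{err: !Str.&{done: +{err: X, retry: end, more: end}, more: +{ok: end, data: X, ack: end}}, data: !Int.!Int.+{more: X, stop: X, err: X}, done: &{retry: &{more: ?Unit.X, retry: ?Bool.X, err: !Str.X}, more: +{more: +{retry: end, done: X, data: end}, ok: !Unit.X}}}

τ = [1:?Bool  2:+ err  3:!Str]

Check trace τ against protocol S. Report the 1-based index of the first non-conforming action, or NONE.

NONE

step 1: ?Bool  ok  cont: +{err: !Str.&{done: +{err: rec X.…, retry: end, more: end}, more: +{ok: end, data: rec X.…, ack: end}}, data: !Int.!Int.+{more: rec X.…, stop: rec X.…, err: rec X.…}, done: &{retry: &{more: ?Unit.rec X.…, retry: ?Bool.rec X.…, err: !Str.rec X.…}, more: +{more: +{retry: end, done: rec X.…, data: end}, ok: !Unit.rec X.…}}}
step 2: + err  ok  cont: !Str.&{done: +{err: rec X.…, retry: end, more: end}, more: +{ok: end, data: rec X.…, ack: end}}
step 3: !Str  ok  cont: &{done: +{err: rec X.…, retry: end, more: end}, more: +{ok: end, data: rec X.…, ack: end}}
trace exhausted — no violation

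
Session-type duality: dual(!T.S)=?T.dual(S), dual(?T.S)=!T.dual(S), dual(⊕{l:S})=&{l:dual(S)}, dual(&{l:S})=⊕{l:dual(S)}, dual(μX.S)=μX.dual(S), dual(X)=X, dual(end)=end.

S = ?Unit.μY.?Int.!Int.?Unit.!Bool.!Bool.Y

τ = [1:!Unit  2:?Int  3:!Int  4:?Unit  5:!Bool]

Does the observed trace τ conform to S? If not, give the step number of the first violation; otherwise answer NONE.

1

step 1: got !Unit, protocol expects ?Unit  ✗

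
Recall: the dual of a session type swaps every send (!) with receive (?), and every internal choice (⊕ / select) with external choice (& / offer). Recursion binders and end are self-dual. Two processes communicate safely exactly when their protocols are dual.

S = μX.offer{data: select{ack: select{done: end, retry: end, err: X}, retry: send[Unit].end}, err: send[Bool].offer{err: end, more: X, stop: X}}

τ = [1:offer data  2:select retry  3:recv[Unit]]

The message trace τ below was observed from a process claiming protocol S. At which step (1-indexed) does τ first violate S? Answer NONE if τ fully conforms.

3

@1 offer data  ok  now at select{ack: select{done: end, retry: end, err: μX.…}, retry: send[Unit].end}
@2 select retry  ok  now at send[Unit].end
@3 got recv[Unit], protocol expects send[Unit]  ✗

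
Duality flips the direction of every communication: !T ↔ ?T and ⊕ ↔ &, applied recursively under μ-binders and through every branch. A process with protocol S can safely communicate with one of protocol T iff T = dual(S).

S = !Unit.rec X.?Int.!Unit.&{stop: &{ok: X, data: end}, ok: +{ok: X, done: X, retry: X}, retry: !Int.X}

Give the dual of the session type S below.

!Unit = ?Unit
  rec X = rec X  (rec unchanged)
    ?Int = !Int
      !Unit = ?Unit
        &{stop,ok,retry} = +{stop,ok,retry}  (external→internal)
          [stop]
            &{ok,data} = +{ok,data}  (external→internal)
              [ok]
                X self-dual
              [data]
                end self-dual
          [ok]
            +{ok,done,retry} = &{ok,done,retry}  (internal→external)
              [ok]
                X self-dual
              [done]
                X self-dual
              [retry]
                X self-dual
          [retry]
            !Int = ?Int
              X self-dual

?Unit.rec X.!Int.?Unit.+{stop: +{ok: X, data: end}, ok: &{ok: X, done: X, retry: X}, retry: ?Int.X}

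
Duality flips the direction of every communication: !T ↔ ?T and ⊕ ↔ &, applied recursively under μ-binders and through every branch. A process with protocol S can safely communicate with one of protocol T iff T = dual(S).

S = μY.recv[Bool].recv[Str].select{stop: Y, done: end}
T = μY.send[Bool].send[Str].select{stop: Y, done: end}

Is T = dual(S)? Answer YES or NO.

μY | μY  ok (μ self-dual)
  recv[Bool] | send[Bool]  ok
    recv[Str] | send[Str]  ok
      select{stop,done} | select{stop,done}  ✗ choice polarity not flipped — not dual

NO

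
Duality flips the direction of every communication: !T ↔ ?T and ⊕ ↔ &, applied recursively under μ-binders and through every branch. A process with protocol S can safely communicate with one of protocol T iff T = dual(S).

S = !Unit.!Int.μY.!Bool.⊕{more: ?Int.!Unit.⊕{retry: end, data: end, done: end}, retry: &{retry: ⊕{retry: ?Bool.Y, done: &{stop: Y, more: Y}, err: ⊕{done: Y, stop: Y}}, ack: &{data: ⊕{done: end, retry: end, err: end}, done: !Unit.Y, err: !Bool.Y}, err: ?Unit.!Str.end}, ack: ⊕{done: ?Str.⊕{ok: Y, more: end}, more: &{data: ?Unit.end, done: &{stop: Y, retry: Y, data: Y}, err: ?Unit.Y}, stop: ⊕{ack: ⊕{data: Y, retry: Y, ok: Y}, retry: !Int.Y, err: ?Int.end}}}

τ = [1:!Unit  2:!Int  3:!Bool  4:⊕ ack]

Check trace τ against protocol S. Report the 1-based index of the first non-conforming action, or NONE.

NONE

[1] !Unit  ok  now at !Int.μY.…
[2] !Int  ok  now at μY.…
[3] !Bool  ok  now at ⊕{more: ?Int.!Unit.⊕{retry: end, data: end, done: end}, retry: &{retry: ⊕{retry: ?Bool.μY.…, done: &{stop: μY.…, more: μY.…}, err: ⊕{done: μY.…, stop: μY.…}}, ack: &{data: ⊕{done: end, retry: end, err: end}, done: !Unit.μY.…, err: !Bool.μY.…}, err: ?Unit.!Str.end}, ack: ⊕{done: ?Str.⊕{ok: μY.…, more: end}, more: &{data: ?Unit.end, done: &{stop: μY.…, retry: μY.…, data: μY.…}, err: ?Unit.μY.…}, stop: ⊕{ack: ⊕{data: μY.…, retry: μY.…, ok: μY.…}, retry: !Int.μY.…, err: ?Int.end}}}
[4] ⊕ ack  ok  now at ⊕{done: ?Str.⊕{ok: μY.…, more: end}, more: &{data: ?Unit.end, done: &{stop: μY.…, retry: μY.…, data: μY.…}, err: ?Unit.μY.…}, stop: ⊕{ack: ⊕{data: μY.…, retry: μY.…, ok: μY.…}, retry: !Int.μY.…, err: ?Int.end}}
trace exhausted — no violation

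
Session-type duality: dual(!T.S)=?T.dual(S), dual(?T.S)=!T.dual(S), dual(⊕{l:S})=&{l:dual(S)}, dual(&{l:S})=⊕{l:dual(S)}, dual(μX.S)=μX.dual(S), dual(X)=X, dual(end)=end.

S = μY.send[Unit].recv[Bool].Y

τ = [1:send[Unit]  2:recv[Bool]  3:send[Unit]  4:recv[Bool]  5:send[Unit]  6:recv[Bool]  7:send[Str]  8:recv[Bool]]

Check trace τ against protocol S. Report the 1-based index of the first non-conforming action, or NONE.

7

[1] send[Unit]  ✓  state: recv[Bool].μY.…
[2] recv[Bool]  ✓  state: μY.…
[3] send[Unit]  ✓  state: recv[Bool].μY.…
[4] recv[Bool]  ✓  state: μY.…
[5] send[Unit]  ✓  state: recv[Bool].μY.…
[6] recv[Bool]  ✓  state: μY.…
[7] got send[Str], protocol expects send[Unit]  ✗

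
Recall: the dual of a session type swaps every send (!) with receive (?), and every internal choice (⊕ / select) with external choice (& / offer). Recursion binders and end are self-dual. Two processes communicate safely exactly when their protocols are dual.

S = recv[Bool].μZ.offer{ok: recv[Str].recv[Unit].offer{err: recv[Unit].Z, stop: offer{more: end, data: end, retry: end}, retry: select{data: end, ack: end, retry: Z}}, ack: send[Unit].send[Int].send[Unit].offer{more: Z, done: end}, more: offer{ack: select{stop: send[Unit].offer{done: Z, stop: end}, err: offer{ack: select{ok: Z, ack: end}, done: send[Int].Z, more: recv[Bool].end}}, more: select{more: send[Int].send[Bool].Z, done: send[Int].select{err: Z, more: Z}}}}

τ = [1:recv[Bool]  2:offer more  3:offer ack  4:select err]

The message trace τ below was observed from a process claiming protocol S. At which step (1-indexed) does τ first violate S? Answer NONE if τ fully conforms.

NONE

@1 recv[Bool]  match  residual = μZ.…
@2 offer more  match  residual = offer{ack: select{stop: send[Unit].offer{done: μZ.…, stop: end}, err: offer{ack: select{ok: μZ.…, ack: end}, done: send[Int].μZ.…, more: recv[Bool].end}}, more: select{more: send[Int].send[Bool].μZ.…, done: send[Int].select{err: μZ.…, more: μZ.…}}}
@3 offer ack  match  residual = select{stop: send[Unit].offer{done: μZ.…, stop: end}, err: offer{ack: select{ok: μZ.…, ack: end}, done: send[Int].μZ.…, more: recv[Bool].end}}
@4 select err  match  residual = offer{ack: select{ok: μZ.…, ack: end}, done: send[Int].μZ.…, more: recv[Bool].end}
all 4 steps conform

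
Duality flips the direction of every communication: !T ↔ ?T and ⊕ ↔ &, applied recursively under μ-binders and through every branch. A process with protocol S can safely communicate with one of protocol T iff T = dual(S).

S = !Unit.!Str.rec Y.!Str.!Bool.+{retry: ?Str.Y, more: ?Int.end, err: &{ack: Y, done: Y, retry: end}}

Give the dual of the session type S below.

?Unit.?Str.rec Y.?Str.?Bool.&{retry: !Str.Y, more: !Int.end, err: +{ack: Y, done: Y, retry: end}}

!Unit = ?Unit
  !Str = ?Str
    rec Y = rec Y  (binder kept)
      !Str = ?Str
        !Bool = ?Bool
          +{retry,more,err} = &{retry,more,err}  (⊕→&)
            [retry]
              ?Str = !Str
                dual(Y) = Y
            [more]
              ?Int = !Int
                dual(end) = end
            [err]
              &{ack,done,retry} = +{ack,done,retry}  (external→internal)
                [ack]
                  dual(Y) = Y
                [done]
                  dual(Y) = Y
                [retry]
                  dual(end) = end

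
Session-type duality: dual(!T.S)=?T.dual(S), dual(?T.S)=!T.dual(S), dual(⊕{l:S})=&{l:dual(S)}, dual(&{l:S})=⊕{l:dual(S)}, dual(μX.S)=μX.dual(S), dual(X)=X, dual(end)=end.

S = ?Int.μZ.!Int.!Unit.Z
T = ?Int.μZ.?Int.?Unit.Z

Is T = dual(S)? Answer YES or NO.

?Int | ?Int  ✗ same direction on both sides — not dual

NO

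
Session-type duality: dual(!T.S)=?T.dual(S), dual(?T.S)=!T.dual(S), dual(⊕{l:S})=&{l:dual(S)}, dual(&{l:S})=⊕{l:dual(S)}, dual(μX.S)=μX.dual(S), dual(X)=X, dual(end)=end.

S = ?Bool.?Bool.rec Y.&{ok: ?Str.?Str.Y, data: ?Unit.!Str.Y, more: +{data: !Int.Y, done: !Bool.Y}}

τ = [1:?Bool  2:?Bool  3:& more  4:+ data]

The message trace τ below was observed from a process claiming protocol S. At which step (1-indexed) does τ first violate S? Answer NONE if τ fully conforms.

step 1: ?Bool  match  residual = ?Bool.rec Y.…
step 2: ?Bool  match  residual = rec Y.…
step 3: & more  match  residual = +{data: !Int.rec Y.…, done: !Bool.rec Y.…}
step 4: + data  match  residual = !Int.rec Y.…
all 4 steps conform

NONE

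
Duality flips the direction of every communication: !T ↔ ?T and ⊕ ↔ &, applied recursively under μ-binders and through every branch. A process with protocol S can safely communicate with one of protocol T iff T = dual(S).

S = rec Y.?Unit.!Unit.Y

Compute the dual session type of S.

rec Y = rec Y  (μ self-dual)
  ?Unit = !Unit
    !Unit = ?Unit
      Y self-dual

rec Y.!Unit.?Unit.Y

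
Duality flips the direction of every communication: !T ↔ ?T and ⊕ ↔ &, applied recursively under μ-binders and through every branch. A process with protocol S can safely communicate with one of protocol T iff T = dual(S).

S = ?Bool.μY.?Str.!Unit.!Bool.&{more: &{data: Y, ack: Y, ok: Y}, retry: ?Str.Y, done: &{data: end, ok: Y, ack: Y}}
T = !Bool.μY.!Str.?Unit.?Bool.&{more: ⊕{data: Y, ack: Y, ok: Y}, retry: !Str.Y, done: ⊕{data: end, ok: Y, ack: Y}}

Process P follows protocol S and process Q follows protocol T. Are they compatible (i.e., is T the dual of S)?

?Bool vs !Bool  match
  μY vs μY  match (rec unchanged)
    ?Str vs !Str  match
      !Unit vs ?Unit  match
        !Bool vs ?Bool  match
          &{more,retry,done} vs &{more,retry,done}  ✗ choice polarity not flipped — not dual

NO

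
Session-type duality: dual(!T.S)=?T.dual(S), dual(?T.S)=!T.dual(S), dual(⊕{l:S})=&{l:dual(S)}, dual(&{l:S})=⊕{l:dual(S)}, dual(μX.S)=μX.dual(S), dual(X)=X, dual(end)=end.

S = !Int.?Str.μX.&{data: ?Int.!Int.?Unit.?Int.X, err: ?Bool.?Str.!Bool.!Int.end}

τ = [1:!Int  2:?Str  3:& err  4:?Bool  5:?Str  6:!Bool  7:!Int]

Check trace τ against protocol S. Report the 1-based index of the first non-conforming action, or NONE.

NONE

step 1: !Int  match  cont: ?Str.μX.…
step 2: ?Str  match  cont: μX.…
step 3: & err  match  cont: ?Bool.?Str.!Bool.!Int.end
step 4: ?Bool  match  cont: ?Str.!Bool.!Int.end
step 5: ?Str  match  cont: !Bool.!Int.end
step 6: !Bool  match  cont: !Int.end
step 7: !Int  match  cont: end
τ conforms to S (length 7)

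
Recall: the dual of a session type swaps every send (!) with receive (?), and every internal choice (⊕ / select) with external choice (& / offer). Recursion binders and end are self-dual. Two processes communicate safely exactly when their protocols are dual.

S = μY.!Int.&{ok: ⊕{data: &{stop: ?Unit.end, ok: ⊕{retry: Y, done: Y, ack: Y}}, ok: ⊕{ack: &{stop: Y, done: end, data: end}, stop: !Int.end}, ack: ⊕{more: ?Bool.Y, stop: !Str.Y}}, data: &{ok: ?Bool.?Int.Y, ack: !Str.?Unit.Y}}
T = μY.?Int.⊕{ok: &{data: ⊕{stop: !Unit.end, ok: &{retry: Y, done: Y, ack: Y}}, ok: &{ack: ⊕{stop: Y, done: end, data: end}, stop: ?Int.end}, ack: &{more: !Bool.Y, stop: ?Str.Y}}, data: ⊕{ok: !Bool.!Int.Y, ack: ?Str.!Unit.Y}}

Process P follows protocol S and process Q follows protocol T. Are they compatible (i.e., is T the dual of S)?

μY ‖ μY  ✓ (μ self-dual)
  !Int ‖ ?Int  ✓
    &{ok,data} ‖ ⊕{ok,data}  ✓ label sets agree
      • ok:
        ⊕{data,ok,ack} ‖ &{data,ok,ack}  ✓ label sets agree
          • data:
            &{stop,ok} ‖ ⊕{stop,ok}  ✓ label sets agree
              • stop:
                ?Unit ‖ !Unit  ✓
                  end ‖ end  ✓
              • ok:
                ⊕{retry,done,ack} ‖ &{retry,done,ack}  ✓ label sets agree
                  • retry:
                    Y ‖ Y  ✓
                  • done:
                    Y ‖ Y  ✓
                  • ack:
                    Y ‖ Y  ✓
          • ok:
            ⊕{ack,stop} ‖ &{ack,stop}  ✓ label sets agree
              • ack:
                &{stop,done,data} ‖ ⊕{stop,done,data}  ✓ label sets agree
                  • stop:
                    Y ‖ Y  ✓
                  • done:
                    end ‖ end  ✓
                  • data:
                    end ‖ end  ✓
              • stop:
                !Int ‖ ?Int  ✓
                  end ‖ end  ✓
          • ack:
            ⊕{more,stop} ‖ &{more,stop}  ✓ label sets agree
              • more:
                ?Bool ‖ !Bool  ✓
                  Y ‖ Y  ✓
              • stop:
                !Str ‖ ?Str  ✓
                  Y ‖ Y  ✓
      • data:
        &{ok,ack} ‖ ⊕{ok,ack}  ✓ label sets agree
          • ok:
            ?Bool ‖ !Bool  ✓
              ?Int ‖ !Int  ✓
                Y ‖ Y  ✓
          • ack:
            !Str ‖ ?Str  ✓
              ?Unit ‖ !Unit  ✓
                Y ‖ Y  ✓

YES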